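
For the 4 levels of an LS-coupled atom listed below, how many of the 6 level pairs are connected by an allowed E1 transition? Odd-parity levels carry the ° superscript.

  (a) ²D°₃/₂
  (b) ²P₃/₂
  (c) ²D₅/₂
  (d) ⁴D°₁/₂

2

(a)–(b): allowed.
(a)–(c): allowed.
(a)–(d): forbidden (parity, ΔS).
(b)–(c): forbidden (parity).
(b)–(d): forbidden (ΔS).
(c)–(d): forbidden (ΔS, ΔJ).
Allowed pairs: 2 of 6.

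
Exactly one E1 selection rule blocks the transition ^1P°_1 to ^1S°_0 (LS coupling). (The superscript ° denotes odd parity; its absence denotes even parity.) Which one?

Initial level: S=0, L=1, J=1, parity odd. Final level: S=0, L=0, J=0, parity odd.
ΔS = 0: S: 0 → 0 — ok.
ΔJ = 0, ±1 (not J=0↔0): J: 1 → 0, ΔJ = -1 — ok.
ΔL = 0, ±1 (not L=0↔0): L: 1 → 0, ΔL = -1 — ok.
Parity must change: odd → odd — fails.

parity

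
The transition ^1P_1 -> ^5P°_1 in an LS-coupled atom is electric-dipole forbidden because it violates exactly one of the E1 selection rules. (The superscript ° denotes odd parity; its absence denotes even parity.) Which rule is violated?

the ΔS = 0 rule

Parity must change: even → odd — ✓.
ΔS = 0: S: 0 → 2 — ✗.
ΔL = 0, ±1 (not L=0↔0): L: 1 → 1, ΔL = +0 — ✓.
ΔJ = 0, ±1 (not J=0↔0): J: 1 → 1, ΔJ = +0 — ✓.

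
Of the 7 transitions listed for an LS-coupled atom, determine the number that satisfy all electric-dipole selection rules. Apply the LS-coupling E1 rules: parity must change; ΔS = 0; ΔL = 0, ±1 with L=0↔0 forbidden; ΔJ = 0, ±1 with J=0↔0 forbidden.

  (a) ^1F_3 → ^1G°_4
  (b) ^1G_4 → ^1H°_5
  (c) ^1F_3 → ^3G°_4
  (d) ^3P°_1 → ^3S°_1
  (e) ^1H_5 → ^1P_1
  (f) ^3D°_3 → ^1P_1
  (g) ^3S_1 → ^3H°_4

2

(a) allowed
(b) allowed
(c) forbidden (ΔS fails)
(d) forbidden (parity fails)
(e) forbidden (parity, ΔL, ΔJ fail)
(f) forbidden (ΔS, ΔJ fail)
(g) forbidden (ΔL, ΔJ fail)
Total allowed: 2 of 7.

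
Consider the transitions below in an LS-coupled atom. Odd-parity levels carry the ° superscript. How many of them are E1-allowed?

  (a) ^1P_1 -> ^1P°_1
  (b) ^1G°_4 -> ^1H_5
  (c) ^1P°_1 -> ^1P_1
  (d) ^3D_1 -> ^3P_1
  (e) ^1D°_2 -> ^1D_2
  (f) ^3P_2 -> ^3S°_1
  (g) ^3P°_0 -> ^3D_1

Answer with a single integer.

(a) allowed
(b) allowed
(c) allowed
(d) forbidden (parity fails)
(e) allowed
(f) allowed
(g) allowed
Total allowed: 6 of 7.

6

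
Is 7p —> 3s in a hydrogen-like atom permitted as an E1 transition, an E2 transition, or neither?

Δl = 0 − 1 = -1; l_i + l_f = 1.
E1 (Δl = ±1): satisfied.
E2 (Δl = 0,±2, l_i+l_f ≥ 2): not satisfied.

E1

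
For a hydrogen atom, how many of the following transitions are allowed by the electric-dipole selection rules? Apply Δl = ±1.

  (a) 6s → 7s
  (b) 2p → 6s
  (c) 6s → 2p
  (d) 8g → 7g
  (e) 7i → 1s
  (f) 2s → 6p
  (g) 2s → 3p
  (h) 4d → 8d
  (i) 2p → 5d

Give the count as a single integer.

(a) forbidden — Δl = +0 (E1 requires Δl = ±1)
(b) allowed
(c) allowed
(d) forbidden — Δl = +0 (E1 requires Δl = ±1)
(e) forbidden — Δl = -6 (E1 requires Δl = ±1)
(f) allowed
(g) allowed
(h) forbidden — Δl = +0 (E1 requires Δl = ±1)
(i) allowed
Total allowed: 5 of 9.

5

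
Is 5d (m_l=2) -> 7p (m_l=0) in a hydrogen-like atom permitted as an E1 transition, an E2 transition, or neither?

Δl = 1 − 2 = -1; l_i + l_f = 3.
Δm_l = -2.
E1 (Δl = ±1, |Δm_l| ≤ 1): not satisfied.
E2 (Δl = 0,±2, l_i+l_f ≥ 2, |Δm_l| ≤ 2): not satisfied.

neither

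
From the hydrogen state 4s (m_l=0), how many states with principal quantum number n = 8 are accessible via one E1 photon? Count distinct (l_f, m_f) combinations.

E1 requires Δl = ±1, so l_f ∈ {-1, 1}; with 0 ≤ l_f ≤ n_f−1 = 7, the allowed l_f values are {1}.
For l_f = 1: m_f ∈ {m_i−1, m_i, m_i+1} ∩ [−1, 1] = {-1, 0, 1} → 3 states.
Total: 3.

3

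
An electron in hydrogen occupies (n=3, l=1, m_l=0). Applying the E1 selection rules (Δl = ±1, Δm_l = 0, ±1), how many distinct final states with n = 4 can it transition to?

E1 requires Δl = ±1, so l_f ∈ {0, 2}; with 0 ≤ l_f ≤ n_f−1 = 3, the allowed l_f values are {0, 2}.
For l_f = 0: m_f ∈ {m_i−1, m_i, m_i+1} ∩ [−0, 0] = {0} → 1 state.
For l_f = 2: m_f ∈ {m_i−1, m_i, m_i+1} ∩ [−2, 2] = {-1, 0, 1} → 3 states.
Total: 4.

4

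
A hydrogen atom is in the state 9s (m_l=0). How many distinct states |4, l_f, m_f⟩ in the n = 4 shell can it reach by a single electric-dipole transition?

E1 requires Δl = ±1, so l_f ∈ {-1, 1}; with 0 ≤ l_f ≤ n_f−1 = 3, the allowed l_f values are {1}.
For l_f = 1: m_f ∈ {m_i−1, m_i, m_i+1} ∩ [−1, 1] = {-1, 0, 1} → 3 states.
Total: 3.

3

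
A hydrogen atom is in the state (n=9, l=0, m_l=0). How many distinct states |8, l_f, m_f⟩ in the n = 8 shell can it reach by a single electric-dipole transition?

E1 requires Δl = ±1, so l_f ∈ {-1, 1}; with 0 ≤ l_f ≤ n_f−1 = 7, the allowed l_f values are {1}.
For l_f = 1: m_f ∈ {m_i−1, m_i, m_i+1} ∩ [−1, 1] = {-1, 0, 1} → 3 states.
Total: 3.

3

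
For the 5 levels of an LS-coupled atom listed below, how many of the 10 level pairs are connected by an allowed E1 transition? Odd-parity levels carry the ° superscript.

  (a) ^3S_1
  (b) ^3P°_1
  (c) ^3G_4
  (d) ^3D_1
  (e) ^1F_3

2

(a)–(b): allowed.
(a)–(c): forbidden (parity, ΔL, ΔJ).
(a)–(d): forbidden (parity, ΔL).
(a)–(e): forbidden (parity, ΔS, ΔL, ΔJ).
(b)–(c): forbidden (ΔL, ΔJ).
(b)–(d): allowed.
(b)–(e): forbidden (ΔS, ΔL, ΔJ).
(c)–(d): forbidden (parity, ΔL, ΔJ).
(c)–(e): forbidden (parity, ΔS).
(d)–(e): forbidden (parity, ΔS, ΔJ).
Allowed pairs: 2 of 10.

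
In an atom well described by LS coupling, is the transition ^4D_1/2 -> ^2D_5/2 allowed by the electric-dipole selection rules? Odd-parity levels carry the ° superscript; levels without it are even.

forbidden

Reading off the term symbols: S 3/2→1/2, L 2→2, J 1/2→5/2, parity even→even.
Parity must change: even → even — fails.
ΔS = 0: S: 3/2 → 1/2 — fails.
ΔL = 0, ±1 (not L=0↔0): L: 2 → 2, ΔL = +0 — ok.
ΔJ = 0, ±1 (not J=0↔0): J: 1/2 → 5/2, ΔJ = +2 — fails.
Rule(s) violated: parity, ΔS, ΔJ.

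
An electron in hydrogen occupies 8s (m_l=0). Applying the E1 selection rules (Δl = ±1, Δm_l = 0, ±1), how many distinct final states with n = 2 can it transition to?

E1 requires Δl = ±1, so l_f ∈ {-1, 1}; with 0 ≤ l_f ≤ n_f−1 = 1, the allowed l_f values are {1}.
For l_f = 1: m_f ∈ {m_i−1, m_i, m_i+1} ∩ [−1, 1] = {-1, 0, 1} → 3 states.
Total: 3.

3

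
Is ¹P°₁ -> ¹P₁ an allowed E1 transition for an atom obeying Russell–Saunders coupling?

ΔL = 0, ±1 (not L=0↔0): L: 1 → 1, ΔL = +0 — passes.
ΔJ = 0, ±1 (not J=0↔0): J: 1 → 1, ΔJ = +0 — passes.
ΔS = 0: S: 0 → 0 — passes.
Parity must change: odd → even — passes.
All four E1 rules are satisfied.

allowed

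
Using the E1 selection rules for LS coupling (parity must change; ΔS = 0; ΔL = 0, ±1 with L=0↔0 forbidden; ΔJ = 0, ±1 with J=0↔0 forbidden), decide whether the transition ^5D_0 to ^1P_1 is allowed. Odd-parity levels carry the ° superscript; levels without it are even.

forbidden

Initial level: S=2, L=2, J=0, parity even. Final level: S=0, L=1, J=1, parity even.
Parity must change: even → even — fails.
ΔS = 0: S: 2 → 0 — fails.
ΔL = 0, ±1 (not L=0↔0): L: 2 → 1, ΔL = -1 — ok.
ΔJ = 0, ±1 (not J=0↔0): J: 0 → 1, ΔJ = +1 — ok.
Rule(s) violated: parity, ΔS.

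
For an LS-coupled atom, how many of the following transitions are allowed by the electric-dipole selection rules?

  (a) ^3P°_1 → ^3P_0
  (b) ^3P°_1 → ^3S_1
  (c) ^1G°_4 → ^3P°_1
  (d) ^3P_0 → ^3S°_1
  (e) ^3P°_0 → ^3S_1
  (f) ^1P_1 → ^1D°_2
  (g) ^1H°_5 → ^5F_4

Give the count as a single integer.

(a) allowed
(b) allowed
(c) forbidden (parity, ΔS, ΔL, ΔJ fail)
(d) allowed
(e) allowed
(f) allowed
(g) forbidden (ΔS, ΔL fail)
Total allowed: 5 of 7.

5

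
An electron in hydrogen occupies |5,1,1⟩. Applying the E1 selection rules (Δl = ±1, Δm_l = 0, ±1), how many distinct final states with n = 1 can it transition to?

E1 requires Δl = ±1, so l_f ∈ {0, 2}; with 0 ≤ l_f ≤ n_f−1 = 0, the allowed l_f values are {0}.
For l_f = 0: m_f ∈ {m_i−1, m_i, m_i+1} ∩ [−0, 0] = {0} → 1 state.
Total: 1.

1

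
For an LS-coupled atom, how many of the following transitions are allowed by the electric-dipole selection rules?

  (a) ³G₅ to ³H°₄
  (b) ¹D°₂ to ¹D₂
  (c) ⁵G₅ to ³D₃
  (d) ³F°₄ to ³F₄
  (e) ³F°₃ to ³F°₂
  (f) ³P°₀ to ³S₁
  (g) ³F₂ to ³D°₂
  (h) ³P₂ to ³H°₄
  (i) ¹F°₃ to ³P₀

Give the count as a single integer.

5

(a) allowed
(b) allowed
(c) forbidden (parity, ΔS, ΔL, ΔJ fail)
(d) allowed
(e) forbidden (parity fails)
(f) allowed
(g) allowed
(h) forbidden (ΔL, ΔJ fail)
(i) forbidden (ΔS, ΔL, ΔJ fail)
Total allowed: 5 of 9.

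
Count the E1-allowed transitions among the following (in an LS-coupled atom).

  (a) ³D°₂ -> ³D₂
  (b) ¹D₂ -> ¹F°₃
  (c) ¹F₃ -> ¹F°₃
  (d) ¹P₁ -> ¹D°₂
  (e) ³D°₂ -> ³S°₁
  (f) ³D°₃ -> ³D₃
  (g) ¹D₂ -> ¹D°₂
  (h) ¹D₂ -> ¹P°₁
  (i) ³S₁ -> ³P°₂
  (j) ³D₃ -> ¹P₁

(a) allowed
(b) allowed
(c) allowed
(d) allowed
(e) forbidden (parity, ΔL fail)
(f) allowed
(g) allowed
(h) allowed
(i) allowed
(j) forbidden (parity, ΔS, ΔJ fail)
Total allowed: 8 of 10.

8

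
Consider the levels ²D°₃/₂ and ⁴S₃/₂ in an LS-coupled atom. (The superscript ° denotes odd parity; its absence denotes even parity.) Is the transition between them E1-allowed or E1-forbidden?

forbidden

Initial level: S=1/2, L=2, J=3/2, parity odd. Final level: S=3/2, L=0, J=3/2, parity even.
Parity must change: odd → even — ok.
ΔS = 0: S: 1/2 → 3/2 — fails.
ΔL = 0, ±1 (not L=0↔0): L: 2 → 0, ΔL = -2 — fails.
ΔJ = 0, ±1 (not J=0↔0): J: 3/2 → 3/2, ΔJ = +0 — ok.
Rule(s) violated: ΔS, ΔL.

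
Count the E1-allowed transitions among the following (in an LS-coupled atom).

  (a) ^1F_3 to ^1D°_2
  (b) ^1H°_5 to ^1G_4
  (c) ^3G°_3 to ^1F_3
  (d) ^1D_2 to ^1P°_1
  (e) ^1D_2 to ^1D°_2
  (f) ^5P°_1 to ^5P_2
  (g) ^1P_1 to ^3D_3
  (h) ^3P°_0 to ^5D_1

(a) allowed
(b) allowed
(c) forbidden (ΔS fails)
(d) allowed
(e) allowed
(f) allowed
(g) forbidden (parity, ΔS, ΔJ fail)
(h) forbidden (ΔS fails)
Total allowed: 5 of 8.

5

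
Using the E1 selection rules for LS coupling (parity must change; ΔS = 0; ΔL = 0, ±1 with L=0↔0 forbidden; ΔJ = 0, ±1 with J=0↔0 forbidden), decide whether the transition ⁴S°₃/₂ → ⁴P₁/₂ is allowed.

Parity must change: odd → even — ok.
ΔS = 0: S: 3/2 → 3/2 — ok.
ΔL = 0, ±1 (not L=0↔0): L: 0 → 1, ΔL = +1 — ok.
ΔJ = 0, ±1 (not J=0↔0): J: 3/2 → 1/2, ΔJ = -1 — ok.
All four E1 rules are satisfied.

allowed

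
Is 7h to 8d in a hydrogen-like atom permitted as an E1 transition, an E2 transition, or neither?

neither

Δl = 2 − 5 = -3; l_i + l_f = 7.
E1 (Δl = ±1): not satisfied.
E2 (Δl = 0,±2, l_i+l_f ≥ 2): not satisfied.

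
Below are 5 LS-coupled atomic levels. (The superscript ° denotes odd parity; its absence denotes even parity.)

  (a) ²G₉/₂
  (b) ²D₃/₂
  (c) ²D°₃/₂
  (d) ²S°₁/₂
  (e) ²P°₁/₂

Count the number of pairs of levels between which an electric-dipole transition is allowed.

2

(a)–(b): forbidden (parity, ΔL, ΔJ).
(a)–(c): forbidden (ΔL, ΔJ).
(a)–(d): forbidden (ΔL, ΔJ).
(a)–(e): forbidden (ΔL, ΔJ).
(b)–(c): allowed.
(b)–(d): forbidden (ΔL).
(b)–(e): allowed.
(c)–(d): forbidden (parity, ΔL).
(c)–(e): forbidden (parity).
(d)–(e): forbidden (parity).
Allowed pairs: 2 of 10.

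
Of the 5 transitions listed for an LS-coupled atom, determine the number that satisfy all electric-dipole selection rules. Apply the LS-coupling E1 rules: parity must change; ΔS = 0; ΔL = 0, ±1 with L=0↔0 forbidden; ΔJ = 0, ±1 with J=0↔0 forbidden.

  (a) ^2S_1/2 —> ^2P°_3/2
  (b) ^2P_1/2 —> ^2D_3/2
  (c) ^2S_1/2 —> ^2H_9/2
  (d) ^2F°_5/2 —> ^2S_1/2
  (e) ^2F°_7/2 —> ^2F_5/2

(a) allowed
(b) forbidden (parity fails)
(c) forbidden (parity, ΔL, ΔJ fail)
(d) forbidden (ΔL, ΔJ fail)
(e) allowed
Total allowed: 2 of 5.

2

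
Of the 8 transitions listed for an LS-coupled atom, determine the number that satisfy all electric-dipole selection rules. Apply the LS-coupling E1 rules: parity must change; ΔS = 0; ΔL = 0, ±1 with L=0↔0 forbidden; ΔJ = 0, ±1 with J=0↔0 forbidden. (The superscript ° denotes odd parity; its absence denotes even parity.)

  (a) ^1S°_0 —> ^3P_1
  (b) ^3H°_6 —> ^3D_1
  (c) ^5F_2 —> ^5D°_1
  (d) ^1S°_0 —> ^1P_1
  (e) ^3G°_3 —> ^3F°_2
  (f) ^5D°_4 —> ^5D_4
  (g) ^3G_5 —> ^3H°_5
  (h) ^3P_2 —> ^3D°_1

5

(a) forbidden (ΔS fails)
(b) forbidden (ΔL, ΔJ fail)
(c) allowed
(d) allowed
(e) forbidden (parity fails)
(f) allowed
(g) allowed
(h) allowed
Total allowed: 5 of 8.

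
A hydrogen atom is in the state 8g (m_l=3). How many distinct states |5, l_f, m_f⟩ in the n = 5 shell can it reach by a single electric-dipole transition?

2

E1 requires Δl = ±1, so l_f ∈ {3, 5}; with 0 ≤ l_f ≤ n_f−1 = 4, the allowed l_f values are {3}.
For l_f = 3: m_f ∈ {m_i−1, m_i, m_i+1} ∩ [−3, 3] = {2, 3} → 2 states.
Total: 2.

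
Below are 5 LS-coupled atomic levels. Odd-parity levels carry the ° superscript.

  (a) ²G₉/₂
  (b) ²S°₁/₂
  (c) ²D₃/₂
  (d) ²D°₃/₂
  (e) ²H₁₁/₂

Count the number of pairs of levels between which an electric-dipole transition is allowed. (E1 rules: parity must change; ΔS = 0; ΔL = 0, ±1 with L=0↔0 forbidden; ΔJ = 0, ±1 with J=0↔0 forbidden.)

1

(a)–(b): forbidden (ΔL, ΔJ).
(a)–(c): forbidden (parity, ΔL, ΔJ).
(a)–(d): forbidden (ΔL, ΔJ).
(a)–(e): forbidden (parity).
(b)–(c): forbidden (ΔL).
(b)–(d): forbidden (parity, ΔL).
(b)–(e): forbidden (ΔL, ΔJ).
(c)–(d): allowed.
(c)–(e): forbidden (parity, ΔL, ΔJ).
(d)–(e): forbidden (ΔL, ΔJ).
Allowed pairs: 1 of 10.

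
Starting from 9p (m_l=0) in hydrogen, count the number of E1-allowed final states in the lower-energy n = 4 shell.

4

E1 requires Δl = ±1, so l_f ∈ {0, 2}; with 0 ≤ l_f ≤ n_f−1 = 3, the allowed l_f values are {0, 2}.
For l_f = 0: m_f ∈ {m_i−1, m_i, m_i+1} ∩ [−0, 0] = {0} → 1 state.
For l_f = 2: m_f ∈ {m_i−1, m_i, m_i+1} ∩ [−2, 2] = {-1, 0, 1} → 3 states.
Total: 4.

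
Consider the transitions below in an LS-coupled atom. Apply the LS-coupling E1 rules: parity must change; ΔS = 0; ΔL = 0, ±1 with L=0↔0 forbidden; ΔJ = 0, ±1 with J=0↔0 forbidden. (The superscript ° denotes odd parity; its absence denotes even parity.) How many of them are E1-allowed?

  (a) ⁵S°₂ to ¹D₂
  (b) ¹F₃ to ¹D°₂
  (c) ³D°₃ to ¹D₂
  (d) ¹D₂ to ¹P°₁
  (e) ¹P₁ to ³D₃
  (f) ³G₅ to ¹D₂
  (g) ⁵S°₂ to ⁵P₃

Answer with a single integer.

3

(a) forbidden (ΔS, ΔL fail)
(b) allowed
(c) forbidden (ΔS fails)
(d) allowed
(e) forbidden (parity, ΔS, ΔJ fail)
(f) forbidden (parity, ΔS, ΔL, ΔJ fail)
(g) allowed
Total allowed: 3 of 7.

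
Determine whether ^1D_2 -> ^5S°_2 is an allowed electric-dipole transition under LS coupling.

forbidden

Reading off the term symbols: S 0→2, L 2→0, J 2→2, parity even→odd.
Parity must change: even → odd — passes.
ΔS = 0: S: 0 → 2 — fails.
ΔL = 0, ±1 (not L=0↔0): L: 2 → 0, ΔL = -2 — fails.
ΔJ = 0, ±1 (not J=0↔0): J: 2 → 2, ΔJ = +0 — passes.
Rule(s) violated: ΔS, ΔL.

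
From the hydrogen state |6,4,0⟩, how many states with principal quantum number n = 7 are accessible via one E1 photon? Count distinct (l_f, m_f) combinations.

E1 requires Δl = ±1, so l_f ∈ {3, 5}; with 0 ≤ l_f ≤ n_f−1 = 6, the allowed l_f values are {3, 5}.
For l_f = 3: m_f ∈ {m_i−1, m_i, m_i+1} ∩ [−3, 3] = {-1, 0, 1} → 3 states.
For l_f = 5: m_f ∈ {m_i−1, m_i, m_i+1} ∩ [−5, 5] = {-1, 0, 1} → 3 states.
Total: 6.

6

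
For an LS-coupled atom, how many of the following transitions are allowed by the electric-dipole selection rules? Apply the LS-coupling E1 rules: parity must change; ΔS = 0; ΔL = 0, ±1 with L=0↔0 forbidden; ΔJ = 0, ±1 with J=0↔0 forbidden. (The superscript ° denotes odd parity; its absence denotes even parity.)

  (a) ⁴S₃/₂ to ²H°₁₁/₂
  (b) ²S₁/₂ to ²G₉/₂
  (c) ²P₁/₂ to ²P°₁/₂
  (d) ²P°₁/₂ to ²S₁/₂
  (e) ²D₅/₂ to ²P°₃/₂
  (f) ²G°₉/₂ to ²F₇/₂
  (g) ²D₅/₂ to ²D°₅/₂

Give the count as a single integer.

5

(a) forbidden (ΔS, ΔL, ΔJ fail)
(b) forbidden (parity, ΔL, ΔJ fail)
(c) allowed
(d) allowed
(e) allowed
(f) allowed
(g) allowed
Total allowed: 5 of 7.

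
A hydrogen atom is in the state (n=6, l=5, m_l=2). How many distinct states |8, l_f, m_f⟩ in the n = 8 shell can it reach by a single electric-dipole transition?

E1 requires Δl = ±1, so l_f ∈ {4, 6}; with 0 ≤ l_f ≤ n_f−1 = 7, the allowed l_f values are {4, 6}.
For l_f = 4: m_f ∈ {m_i−1, m_i, m_i+1} ∩ [−4, 4] = {1, 2, 3} → 3 states.
For l_f = 6: m_f ∈ {m_i−1, m_i, m_i+1} ∩ [−6, 6] = {1, 2, 3} → 3 states.
Total: 6.

6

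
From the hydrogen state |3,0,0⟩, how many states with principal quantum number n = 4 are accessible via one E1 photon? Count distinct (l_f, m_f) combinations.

E1 requires Δl = ±1, so l_f ∈ {-1, 1}; with 0 ≤ l_f ≤ n_f−1 = 3, the allowed l_f values are {1}.
For l_f = 1: m_f ∈ {m_i−1, m_i, m_i+1} ∩ [−1, 1] = {-1, 0, 1} → 3 states.
Total: 3.

3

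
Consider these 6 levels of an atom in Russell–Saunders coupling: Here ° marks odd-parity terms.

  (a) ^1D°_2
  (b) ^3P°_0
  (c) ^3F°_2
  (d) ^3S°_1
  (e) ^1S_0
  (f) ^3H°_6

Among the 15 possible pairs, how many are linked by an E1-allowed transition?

(a)–(b): forbidden (parity, ΔS, ΔJ).
(a)–(c): forbidden (parity, ΔS).
(a)–(d): forbidden (parity, ΔS, ΔL).
(a)–(e): forbidden (ΔL, ΔJ).
(a)–(f): forbidden (parity, ΔS, ΔL, ΔJ).
(b)–(c): forbidden (parity, ΔL, ΔJ).
(b)–(d): forbidden (parity).
(b)–(e): forbidden (ΔS, ΔJ).
(b)–(f): forbidden (parity, ΔL, ΔJ).
(c)–(d): forbidden (parity, ΔL).
(c)–(e): forbidden (ΔS, ΔL, ΔJ).
(c)–(f): forbidden (parity, ΔL, ΔJ).
(d)–(e): forbidden (ΔS, ΔL).
(d)–(f): forbidden (parity, ΔL, ΔJ).
(e)–(f): forbidden (ΔS, ΔL, ΔJ).
Allowed pairs: 0 of 15.

0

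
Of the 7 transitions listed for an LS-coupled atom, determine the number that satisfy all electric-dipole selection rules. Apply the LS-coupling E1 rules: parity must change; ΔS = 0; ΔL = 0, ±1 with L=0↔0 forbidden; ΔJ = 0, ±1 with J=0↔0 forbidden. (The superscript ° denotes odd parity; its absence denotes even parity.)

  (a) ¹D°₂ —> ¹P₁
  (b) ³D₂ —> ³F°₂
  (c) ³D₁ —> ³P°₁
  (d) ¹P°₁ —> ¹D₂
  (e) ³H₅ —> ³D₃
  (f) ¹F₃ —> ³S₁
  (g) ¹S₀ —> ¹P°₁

5

(a) allowed
(b) allowed
(c) allowed
(d) allowed
(e) forbidden (parity, ΔL, ΔJ fail)
(f) forbidden (parity, ΔS, ΔL, ΔJ fail)
(g) allowed
Total allowed: 5 of 7.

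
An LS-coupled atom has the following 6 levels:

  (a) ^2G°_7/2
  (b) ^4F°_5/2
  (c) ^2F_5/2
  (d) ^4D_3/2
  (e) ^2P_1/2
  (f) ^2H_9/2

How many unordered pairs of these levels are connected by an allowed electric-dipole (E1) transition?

3

(a)–(b): forbidden (parity, ΔS).
(a)–(c): allowed.
(a)–(d): forbidden (ΔS, ΔL, ΔJ).
(a)–(e): forbidden (ΔL, ΔJ).
(a)–(f): allowed.
(b)–(c): forbidden (ΔS).
(b)–(d): allowed.
(b)–(e): forbidden (ΔS, ΔL, ΔJ).
(b)–(f): forbidden (ΔS, ΔL, ΔJ).
(c)–(d): forbidden (parity, ΔS).
(c)–(e): forbidden (parity, ΔL, ΔJ).
(c)–(f): forbidden (parity, ΔL, ΔJ).
(d)–(e): forbidden (parity, ΔS).
(d)–(f): forbidden (parity, ΔS, ΔL, ΔJ).
(e)–(f): forbidden (parity, ΔL, ΔJ).
Allowed pairs: 3 of 15.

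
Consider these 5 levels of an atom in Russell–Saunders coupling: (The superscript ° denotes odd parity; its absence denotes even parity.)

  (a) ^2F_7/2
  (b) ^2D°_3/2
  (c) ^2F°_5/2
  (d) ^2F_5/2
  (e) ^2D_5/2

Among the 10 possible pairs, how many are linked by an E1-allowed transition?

(a)–(b): forbidden (ΔJ).
(a)–(c): allowed.
(a)–(d): forbidden (parity).
(a)–(e): forbidden (parity).
(b)–(c): forbidden (parity).
(b)–(d): allowed.
(b)–(e): allowed.
(c)–(d): allowed.
(c)–(e): allowed.
(d)–(e): forbidden (parity).
Allowed pairs: 5 of 10.

5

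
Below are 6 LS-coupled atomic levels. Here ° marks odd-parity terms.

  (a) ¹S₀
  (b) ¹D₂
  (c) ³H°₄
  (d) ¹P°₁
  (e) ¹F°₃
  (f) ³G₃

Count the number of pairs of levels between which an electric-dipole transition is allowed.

(a)–(b): forbidden (parity, ΔL, ΔJ).
(a)–(c): forbidden (ΔS, ΔL, ΔJ).
(a)–(d): allowed.
(a)–(e): forbidden (ΔL, ΔJ).
(a)–(f): forbidden (parity, ΔS, ΔL, ΔJ).
(b)–(c): forbidden (ΔS, ΔL, ΔJ).
(b)–(d): allowed.
(b)–(e): allowed.
(b)–(f): forbidden (parity, ΔS, ΔL).
(c)–(d): forbidden (parity, ΔS, ΔL, ΔJ).
(c)–(e): forbidden (parity, ΔS, ΔL).
(c)–(f): allowed.
(d)–(e): forbidden (parity, ΔL, ΔJ).
(d)–(f): forbidden (ΔS, ΔL, ΔJ).
(e)–(f): forbidden (ΔS).
Allowed pairs: 4 of 15.

4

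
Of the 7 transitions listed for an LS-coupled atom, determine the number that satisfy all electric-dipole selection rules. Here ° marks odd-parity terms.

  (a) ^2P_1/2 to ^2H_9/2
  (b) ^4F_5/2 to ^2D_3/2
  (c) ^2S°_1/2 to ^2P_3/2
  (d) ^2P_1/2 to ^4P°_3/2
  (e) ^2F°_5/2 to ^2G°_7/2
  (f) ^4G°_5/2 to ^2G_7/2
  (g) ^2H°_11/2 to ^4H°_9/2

1

(a) forbidden (parity, ΔL, ΔJ fail)
(b) forbidden (parity, ΔS fail)
(c) allowed
(d) forbidden (ΔS fails)
(e) forbidden (parity fails)
(f) forbidden (ΔS fails)
(g) forbidden (parity, ΔS fail)
Total allowed: 1 of 7.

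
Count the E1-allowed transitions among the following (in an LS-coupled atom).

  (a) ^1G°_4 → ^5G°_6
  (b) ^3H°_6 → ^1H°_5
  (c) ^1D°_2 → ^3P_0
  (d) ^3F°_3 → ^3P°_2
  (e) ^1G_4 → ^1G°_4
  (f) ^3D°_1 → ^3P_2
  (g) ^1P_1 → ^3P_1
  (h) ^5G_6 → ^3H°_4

2

(a) forbidden (parity, ΔS, ΔJ fail)
(b) forbidden (parity, ΔS fail)
(c) forbidden (ΔS, ΔJ fail)
(d) forbidden (parity, ΔL fail)
(e) allowed
(f) allowed
(g) forbidden (parity, ΔS fail)
(h) forbidden (ΔS, ΔJ fail)
Total allowed: 2 of 8.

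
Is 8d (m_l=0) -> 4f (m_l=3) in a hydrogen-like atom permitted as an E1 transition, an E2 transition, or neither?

neither

Δl = 3 − 2 = +1; l_i + l_f = 5.
Δm_l = +3.
E1 (Δl = ±1, |Δm_l| ≤ 1): not satisfied.
E2 (Δl = 0,±2, l_i+l_f ≥ 2, |Δm_l| ≤ 2): not satisfied.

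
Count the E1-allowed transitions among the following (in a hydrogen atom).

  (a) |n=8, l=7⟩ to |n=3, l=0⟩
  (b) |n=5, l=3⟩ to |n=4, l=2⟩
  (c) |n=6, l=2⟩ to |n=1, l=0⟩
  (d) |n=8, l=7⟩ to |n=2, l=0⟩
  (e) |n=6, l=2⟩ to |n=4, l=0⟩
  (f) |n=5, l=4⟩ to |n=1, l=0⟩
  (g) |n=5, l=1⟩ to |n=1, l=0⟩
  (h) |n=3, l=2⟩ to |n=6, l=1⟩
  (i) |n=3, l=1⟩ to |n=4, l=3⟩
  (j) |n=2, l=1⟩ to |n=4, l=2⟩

(a) forbidden — Δl = -7 (E1 requires Δl = ±1)
(b) allowed
(c) forbidden — Δl = -2 (E1 requires Δl = ±1)
(d) forbidden — Δl = -7 (E1 requires Δl = ±1)
(e) forbidden — Δl = -2 (E1 requires Δl = ±1)
(f) forbidden — Δl = -4 (E1 requires Δl = ±1)
(g) allowed
(h) allowed
(i) forbidden — Δl = +2 (E1 requires Δl = ±1)
(j) allowed
Total allowed: 4 of 10.

4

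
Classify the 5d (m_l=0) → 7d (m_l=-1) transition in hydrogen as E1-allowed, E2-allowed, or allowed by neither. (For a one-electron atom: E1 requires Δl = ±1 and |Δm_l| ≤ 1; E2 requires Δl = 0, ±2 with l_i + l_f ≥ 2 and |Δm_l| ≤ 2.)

Δl = 2 − 2 = +0; l_i + l_f = 4.
Δm_l = -1.
E1 (Δl = ±1, |Δm_l| ≤ 1): not satisfied.
E2 (Δl = 0,±2, l_i+l_f ≥ 2, |Δm_l| ≤ 2): satisfied.

E2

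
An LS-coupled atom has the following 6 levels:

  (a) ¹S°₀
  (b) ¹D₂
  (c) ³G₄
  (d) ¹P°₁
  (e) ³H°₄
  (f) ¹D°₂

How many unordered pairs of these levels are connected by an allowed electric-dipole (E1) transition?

3

(a)–(b): forbidden (ΔL, ΔJ).
(a)–(c): forbidden (ΔS, ΔL, ΔJ).
(a)–(d): forbidden (parity).
(a)–(e): forbidden (parity, ΔS, ΔL, ΔJ).
(a)–(f): forbidden (parity, ΔL, ΔJ).
(b)–(c): forbidden (parity, ΔS, ΔL, ΔJ).
(b)–(d): allowed.
(b)–(e): forbidden (ΔS, ΔL, ΔJ).
(b)–(f): allowed.
(c)–(d): forbidden (ΔS, ΔL, ΔJ).
(c)–(e): allowed.
(c)–(f): forbidden (ΔS, ΔL, ΔJ).
(d)–(e): forbidden (parity, ΔS, ΔL, ΔJ).
(d)–(f): forbidden (parity).
(e)–(f): forbidden (parity, ΔS, ΔL, ΔJ).
Allowed pairs: 3 of 15.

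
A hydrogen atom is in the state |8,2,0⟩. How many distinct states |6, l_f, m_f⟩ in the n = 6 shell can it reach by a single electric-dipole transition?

E1 requires Δl = ±1, so l_f ∈ {1, 3}; with 0 ≤ l_f ≤ n_f−1 = 5, the allowed l_f values are {1, 3}.
For l_f = 1: m_f ∈ {m_i−1, m_i, m_i+1} ∩ [−1, 1] = {-1, 0, 1} → 3 states.
For l_f = 3: m_f ∈ {m_i−1, m_i, m_i+1} ∩ [−3, 3] = {-1, 0, 1} → 3 states.
Total: 6.

6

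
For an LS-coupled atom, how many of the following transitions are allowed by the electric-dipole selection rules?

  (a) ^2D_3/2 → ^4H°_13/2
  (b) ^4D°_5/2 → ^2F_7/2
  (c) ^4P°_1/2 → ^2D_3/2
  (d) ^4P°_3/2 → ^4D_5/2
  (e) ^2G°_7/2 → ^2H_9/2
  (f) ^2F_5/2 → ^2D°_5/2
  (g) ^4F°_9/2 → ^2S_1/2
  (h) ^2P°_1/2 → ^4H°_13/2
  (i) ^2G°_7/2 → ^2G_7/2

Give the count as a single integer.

(a) forbidden (ΔS, ΔL, ΔJ fail)
(b) forbidden (ΔS fails)
(c) forbidden (ΔS fails)
(d) allowed
(e) allowed
(f) allowed
(g) forbidden (ΔS, ΔL, ΔJ fail)
(h) forbidden (parity, ΔS, ΔL, ΔJ fail)
(i) allowed
Total allowed: 4 of 9.

4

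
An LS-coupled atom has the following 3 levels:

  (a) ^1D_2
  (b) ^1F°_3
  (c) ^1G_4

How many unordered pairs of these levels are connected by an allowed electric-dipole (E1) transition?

2

(a)–(b): allowed.
(a)–(c): forbidden (parity, ΔL, ΔJ).
(b)–(c): allowed.
Allowed pairs: 2 of 3.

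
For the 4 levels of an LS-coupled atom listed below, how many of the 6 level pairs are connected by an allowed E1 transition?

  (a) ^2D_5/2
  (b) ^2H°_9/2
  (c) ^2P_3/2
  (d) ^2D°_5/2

(a)–(b): forbidden (ΔL, ΔJ).
(a)–(c): forbidden (parity).
(a)–(d): allowed.
(b)–(c): forbidden (ΔL, ΔJ).
(b)–(d): forbidden (parity, ΔL, ΔJ).
(c)–(d): allowed.
Allowed pairs: 2 of 6.

2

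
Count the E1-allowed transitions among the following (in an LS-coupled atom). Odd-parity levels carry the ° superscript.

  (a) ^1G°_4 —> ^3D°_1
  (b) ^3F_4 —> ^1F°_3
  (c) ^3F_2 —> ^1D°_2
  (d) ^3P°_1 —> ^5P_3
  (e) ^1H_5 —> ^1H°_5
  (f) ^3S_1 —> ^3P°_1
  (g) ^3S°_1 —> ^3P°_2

(a) forbidden (parity, ΔS, ΔL, ΔJ fail)
(b) forbidden (ΔS fails)
(c) forbidden (ΔS fails)
(d) forbidden (ΔS, ΔJ fail)
(e) allowed
(f) allowed
(g) forbidden (parity fails)
Total allowed: 2 of 7.

2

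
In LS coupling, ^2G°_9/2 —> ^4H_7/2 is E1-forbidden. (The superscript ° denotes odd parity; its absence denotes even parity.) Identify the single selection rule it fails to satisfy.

the ΔS = 0 rule

Parity must change: odd → even — satisfied.
ΔS = 0: S: 1/2 → 3/2 — violated.
ΔL = 0, ±1 (not L=0↔0): L: 4 → 5, ΔL = +1 — satisfied.
ΔJ = 0, ±1 (not J=0↔0): J: 9/2 → 7/2, ΔJ = -1 — satisfied.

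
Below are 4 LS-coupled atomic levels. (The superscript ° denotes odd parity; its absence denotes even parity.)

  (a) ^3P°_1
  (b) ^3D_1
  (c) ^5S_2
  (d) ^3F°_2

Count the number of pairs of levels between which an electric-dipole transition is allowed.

(a)–(b): allowed.
(a)–(c): forbidden (ΔS).
(a)–(d): forbidden (parity, ΔL).
(b)–(c): forbidden (parity, ΔS, ΔL).
(b)–(d): allowed.
(c)–(d): forbidden (ΔS, ΔL).
Allowed pairs: 2 of 6.

2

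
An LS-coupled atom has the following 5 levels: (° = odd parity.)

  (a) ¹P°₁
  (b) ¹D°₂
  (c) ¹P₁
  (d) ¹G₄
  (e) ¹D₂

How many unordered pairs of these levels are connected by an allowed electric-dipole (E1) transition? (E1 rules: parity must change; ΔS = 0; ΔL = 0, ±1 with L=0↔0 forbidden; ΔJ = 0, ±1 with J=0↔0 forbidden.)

4

(a)–(b): forbidden (parity).
(a)–(c): allowed.
(a)–(d): forbidden (ΔL, ΔJ).
(a)–(e): allowed.
(b)–(c): allowed.
(b)–(d): forbidden (ΔL, ΔJ).
(b)–(e): allowed.
(c)–(d): forbidden (parity, ΔL, ΔJ).
(c)–(e): forbidden (parity).
(d)–(e): forbidden (parity, ΔL, ΔJ).
Allowed pairs: 4 of 10.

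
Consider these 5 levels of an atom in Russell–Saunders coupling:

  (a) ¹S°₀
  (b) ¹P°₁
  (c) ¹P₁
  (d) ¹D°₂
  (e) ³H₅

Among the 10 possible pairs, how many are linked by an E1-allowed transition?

(a)–(b): forbidden (parity).
(a)–(c): allowed.
(a)–(d): forbidden (parity, ΔL, ΔJ).
(a)–(e): forbidden (ΔS, ΔL, ΔJ).
(b)–(c): allowed.
(b)–(d): forbidden (parity).
(b)–(e): forbidden (ΔS, ΔL, ΔJ).
(c)–(d): allowed.
(c)–(e): forbidden (parity, ΔS, ΔL, ΔJ).
(d)–(e): forbidden (ΔS, ΔL, ΔJ).
Allowed pairs: 3 of 10.

3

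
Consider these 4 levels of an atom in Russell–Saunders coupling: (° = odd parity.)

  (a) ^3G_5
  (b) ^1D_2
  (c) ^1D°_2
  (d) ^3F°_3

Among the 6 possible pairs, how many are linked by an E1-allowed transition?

1

(a)–(b): forbidden (parity, ΔS, ΔL, ΔJ).
(a)–(c): forbidden (ΔS, ΔL, ΔJ).
(a)–(d): forbidden (ΔJ).
(b)–(c): allowed.
(b)–(d): forbidden (ΔS).
(c)–(d): forbidden (parity, ΔS).
Allowed pairs: 1 of 6.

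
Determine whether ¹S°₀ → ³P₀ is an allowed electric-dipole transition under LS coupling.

forbidden

Initial level: S=0, L=0, J=0, parity odd. Final level: S=1, L=1, J=0, parity even.
Parity must change: odd → even — passes.
ΔS = 0: S: 0 → 1 — fails.
ΔL = 0, ±1 (not L=0↔0): L: 0 → 1, ΔL = +1 — passes.
ΔJ = 0, ±1 (not J=0↔0): J: 0 → 0, ΔJ = +0 — fails.
Rule(s) violated: ΔS, ΔJ.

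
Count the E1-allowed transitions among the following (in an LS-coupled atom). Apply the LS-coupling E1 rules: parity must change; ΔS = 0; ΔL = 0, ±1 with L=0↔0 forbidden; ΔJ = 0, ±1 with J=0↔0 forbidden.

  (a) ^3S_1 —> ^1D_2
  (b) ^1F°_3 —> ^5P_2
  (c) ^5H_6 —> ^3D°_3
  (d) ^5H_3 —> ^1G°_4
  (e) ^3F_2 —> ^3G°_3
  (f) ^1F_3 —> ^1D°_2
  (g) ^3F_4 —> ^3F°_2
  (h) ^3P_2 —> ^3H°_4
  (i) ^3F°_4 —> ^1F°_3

2

(a) forbidden (parity, ΔS, ΔL fail)
(b) forbidden (ΔS, ΔL fail)
(c) forbidden (ΔS, ΔL, ΔJ fail)
(d) forbidden (ΔS fails)
(e) allowed
(f) allowed
(g) forbidden (ΔJ fails)
(h) forbidden (ΔL, ΔJ fail)
(i) forbidden (parity, ΔS fail)
Total allowed: 2 of 9.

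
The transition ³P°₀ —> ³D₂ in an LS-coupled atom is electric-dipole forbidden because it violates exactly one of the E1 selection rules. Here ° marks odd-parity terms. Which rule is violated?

the ΔJ = 0, ±1 rule

Parity must change: odd → even — passes.
ΔS = 0: S: 1 → 1 — passes.
ΔL = 0, ±1 (not L=0↔0): L: 1 → 2, ΔL = +1 — passes.
ΔJ = 0, ±1 (not J=0↔0): J: 0 → 2, ΔJ = +2 — fails.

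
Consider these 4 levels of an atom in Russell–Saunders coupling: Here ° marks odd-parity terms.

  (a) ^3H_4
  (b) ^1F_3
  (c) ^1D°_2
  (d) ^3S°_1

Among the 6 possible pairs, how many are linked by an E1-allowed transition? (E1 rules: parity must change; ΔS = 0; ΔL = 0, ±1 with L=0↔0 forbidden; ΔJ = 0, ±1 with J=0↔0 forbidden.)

(a)–(b): forbidden (parity, ΔS, ΔL).
(a)–(c): forbidden (ΔS, ΔL, ΔJ).
(a)–(d): forbidden (ΔL, ΔJ).
(b)–(c): allowed.
(b)–(d): forbidden (ΔS, ΔL, ΔJ).
(c)–(d): forbidden (parity, ΔS, ΔL).
Allowed pairs: 1 of 6.

1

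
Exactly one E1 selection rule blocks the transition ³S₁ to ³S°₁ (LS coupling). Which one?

the L=0 ↔ L=0 exclusion

Parity must change: even → odd — passes.
ΔS = 0: S: 1 → 1 — passes.
ΔL = 0, ±1 (not L=0↔0): L: 0 → 0, ΔL = +0 — fails.
ΔJ = 0, ±1 (not J=0↔0): J: 1 → 1, ΔJ = +0 — passes.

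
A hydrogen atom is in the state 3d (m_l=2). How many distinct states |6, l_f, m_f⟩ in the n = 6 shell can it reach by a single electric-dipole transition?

4

E1 requires Δl = ±1, so l_f ∈ {1, 3}; with 0 ≤ l_f ≤ n_f−1 = 5, the allowed l_f values are {1, 3}.
For l_f = 1: m_f ∈ {m_i−1, m_i, m_i+1} ∩ [−1, 1] = {1} → 1 state.
For l_f = 3: m_f ∈ {m_i−1, m_i, m_i+1} ∩ [−3, 3] = {1, 2, 3} → 3 states.
Total: 4.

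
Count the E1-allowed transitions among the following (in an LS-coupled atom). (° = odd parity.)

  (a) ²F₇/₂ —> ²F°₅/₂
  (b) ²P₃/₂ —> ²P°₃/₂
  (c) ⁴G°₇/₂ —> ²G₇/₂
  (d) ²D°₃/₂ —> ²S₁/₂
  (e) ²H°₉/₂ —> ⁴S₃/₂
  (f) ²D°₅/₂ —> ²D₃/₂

3

(a) allowed
(b) allowed
(c) forbidden (ΔS fails)
(d) forbidden (ΔL fails)
(e) forbidden (ΔS, ΔL, ΔJ fail)
(f) allowed
Total allowed: 3 of 6.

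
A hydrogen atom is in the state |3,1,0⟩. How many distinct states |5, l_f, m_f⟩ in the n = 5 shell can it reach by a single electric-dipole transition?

4

E1 requires Δl = ±1, so l_f ∈ {0, 2}; with 0 ≤ l_f ≤ n_f−1 = 4, the allowed l_f values are {0, 2}.
For l_f = 0: m_f ∈ {m_i−1, m_i, m_i+1} ∩ [−0, 0] = {0} → 1 state.
For l_f = 2: m_f ∈ {m_i−1, m_i, m_i+1} ∩ [−2, 2] = {-1, 0, 1} → 3 states.
Total: 4.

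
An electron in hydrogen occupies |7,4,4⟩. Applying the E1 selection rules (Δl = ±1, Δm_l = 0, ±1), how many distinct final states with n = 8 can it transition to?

4

E1 requires Δl = ±1, so l_f ∈ {3, 5}; with 0 ≤ l_f ≤ n_f−1 = 7, the allowed l_f values are {3, 5}.
For l_f = 3: m_f ∈ {m_i−1, m_i, m_i+1} ∩ [−3, 3] = {3} → 1 state.
For l_f = 5: m_f ∈ {m_i−1, m_i, m_i+1} ∩ [−5, 5] = {3, 4, 5} → 3 states.
Total: 4.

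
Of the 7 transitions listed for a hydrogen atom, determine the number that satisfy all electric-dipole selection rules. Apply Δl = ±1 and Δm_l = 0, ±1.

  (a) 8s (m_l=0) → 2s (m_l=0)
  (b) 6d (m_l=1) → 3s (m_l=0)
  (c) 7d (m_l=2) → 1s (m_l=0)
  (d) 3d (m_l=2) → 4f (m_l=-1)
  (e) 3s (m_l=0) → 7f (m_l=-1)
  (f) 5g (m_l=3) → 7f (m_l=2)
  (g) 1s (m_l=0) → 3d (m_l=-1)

(a) forbidden — Δl = +0 (E1 requires Δl = ±1)
(b) forbidden — Δl = -2 (E1 requires Δl = ±1)
(c) forbidden — Δl = -2 (E1 requires Δl = ±1); Δm_l = -2 (E1 requires Δm_l = 0, ±1)
(d) forbidden — Δm_l = -3 (E1 requires Δm_l = 0, ±1)
(e) forbidden — Δl = +3 (E1 requires Δl = ±1)
(f) allowed
(g) forbidden — Δl = +2 (E1 requires Δl = ±1)
Total allowed: 1 of 7.

1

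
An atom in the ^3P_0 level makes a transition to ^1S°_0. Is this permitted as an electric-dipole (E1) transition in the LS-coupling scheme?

forbidden

Reading off the term symbols: S 1→0, L 1→0, J 0→0, parity even→odd.
Parity must change: even → odd — passes.
ΔS = 0: S: 1 → 0 — fails.
ΔL = 0, ±1 (not L=0↔0): L: 1 → 0, ΔL = -1 — passes.
ΔJ = 0, ±1 (not J=0↔0): J: 0 → 0, ΔJ = +0 — fails.
Rule(s) violated: ΔS, ΔJ.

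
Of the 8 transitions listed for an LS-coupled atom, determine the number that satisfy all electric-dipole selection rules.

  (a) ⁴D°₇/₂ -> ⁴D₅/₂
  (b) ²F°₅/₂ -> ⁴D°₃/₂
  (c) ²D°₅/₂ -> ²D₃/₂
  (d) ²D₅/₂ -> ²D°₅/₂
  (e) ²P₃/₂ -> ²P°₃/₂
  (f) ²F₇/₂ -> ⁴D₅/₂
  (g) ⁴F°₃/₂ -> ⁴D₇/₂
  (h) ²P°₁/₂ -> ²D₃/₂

5

(a) allowed
(b) forbidden (parity, ΔS fail)
(c) allowed
(d) allowed
(e) allowed
(f) forbidden (parity, ΔS fail)
(g) forbidden (ΔJ fails)
(h) allowed
Total allowed: 5 of 8.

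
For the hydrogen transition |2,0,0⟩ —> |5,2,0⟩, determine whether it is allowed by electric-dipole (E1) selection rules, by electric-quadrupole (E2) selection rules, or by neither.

E2

Δl = 2 − 0 = +2; l_i + l_f = 2.
Δm_l = +0.
E1 (Δl = ±1, |Δm_l| ≤ 1): not satisfied.
E2 (Δl = 0,±2, l_i+l_f ≥ 2, |Δm_l| ≤ 2): satisfied.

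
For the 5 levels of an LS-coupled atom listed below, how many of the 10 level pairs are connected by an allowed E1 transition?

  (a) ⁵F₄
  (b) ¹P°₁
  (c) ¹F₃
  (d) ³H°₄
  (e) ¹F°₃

(a)–(b): forbidden (ΔS, ΔL, ΔJ).
(a)–(c): forbidden (parity, ΔS).
(a)–(d): forbidden (ΔS, ΔL).
(a)–(e): forbidden (ΔS).
(b)–(c): forbidden (ΔL, ΔJ).
(b)–(d): forbidden (parity, ΔS, ΔL, ΔJ).
(b)–(e): forbidden (parity, ΔL, ΔJ).
(c)–(d): forbidden (ΔS, ΔL).
(c)–(e): allowed.
(d)–(e): forbidden (parity, ΔS, ΔL).
Allowed pairs: 1 of 10.

1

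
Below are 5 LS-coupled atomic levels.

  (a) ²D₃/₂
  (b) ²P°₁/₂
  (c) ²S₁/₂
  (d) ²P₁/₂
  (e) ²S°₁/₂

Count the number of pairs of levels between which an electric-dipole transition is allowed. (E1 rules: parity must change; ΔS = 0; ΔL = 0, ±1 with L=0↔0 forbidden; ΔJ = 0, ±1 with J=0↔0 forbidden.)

(a)–(b): allowed.
(a)–(c): forbidden (parity, ΔL).
(a)–(d): forbidden (parity).
(a)–(e): forbidden (ΔL).
(b)–(c): allowed.
(b)–(d): allowed.
(b)–(e): forbidden (parity).
(c)–(d): forbidden (parity).
(c)–(e): forbidden (ΔL).
(d)–(e): allowed.
Allowed pairs: 4 of 10.

4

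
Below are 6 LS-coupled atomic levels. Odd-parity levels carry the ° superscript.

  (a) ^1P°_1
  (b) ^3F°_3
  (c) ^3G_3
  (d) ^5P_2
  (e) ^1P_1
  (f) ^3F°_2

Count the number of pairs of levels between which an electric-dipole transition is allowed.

3

(a)–(b): forbidden (parity, ΔS, ΔL, ΔJ).
(a)–(c): forbidden (ΔS, ΔL, ΔJ).
(a)–(d): forbidden (ΔS).
(a)–(e): allowed.
(a)–(f): forbidden (parity, ΔS, ΔL).
(b)–(c): allowed.
(b)–(d): forbidden (ΔS, ΔL).
(b)–(e): forbidden (ΔS, ΔL, ΔJ).
(b)–(f): forbidden (parity).
(c)–(d): forbidden (parity, ΔS, ΔL).
(c)–(e): forbidden (parity, ΔS, ΔL, ΔJ).
(c)–(f): allowed.
(d)–(e): forbidden (parity, ΔS).
(d)–(f): forbidden (ΔS, ΔL).
(e)–(f): forbidden (ΔS, ΔL).
Allowed pairs: 3 of 15.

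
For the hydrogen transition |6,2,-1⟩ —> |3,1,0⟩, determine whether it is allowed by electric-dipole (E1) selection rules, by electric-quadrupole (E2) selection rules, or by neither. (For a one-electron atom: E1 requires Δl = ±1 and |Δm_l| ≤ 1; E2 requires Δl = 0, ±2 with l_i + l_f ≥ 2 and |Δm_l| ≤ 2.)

E1

Δl = 1 − 2 = -1; l_i + l_f = 3.
Δm_l = +1.
E1 (Δl = ±1, |Δm_l| ≤ 1): satisfied.
E2 (Δl = 0,±2, l_i+l_f ≥ 2, |Δm_l| ≤ 2): not satisfied.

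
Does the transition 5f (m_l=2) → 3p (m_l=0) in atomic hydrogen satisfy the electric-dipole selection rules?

Δl = 1 − 3 = -2; the E1 rule Δl = ±1 is fails.
m_l: 2 → 0 (Δm_l = -2). |Δm_l| ≤ 1 fails.
The transition is electric-dipole forbidden.

forbidden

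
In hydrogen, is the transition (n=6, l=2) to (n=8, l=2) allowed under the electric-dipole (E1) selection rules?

forbidden

Initial l = 2, final l = 2, so Δl = +0. E1 requires Δl = ±1: violated.
The transition is electric-dipole forbidden.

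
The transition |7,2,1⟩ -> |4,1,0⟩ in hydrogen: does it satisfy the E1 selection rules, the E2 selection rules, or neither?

E1

Δl = 1 − 2 = -1; l_i + l_f = 3.
Δm_l = -1.
E1 (Δl = ±1, |Δm_l| ≤ 1): satisfied.
E2 (Δl = 0,±2, l_i+l_f ≥ 2, |Δm_l| ≤ 2): not satisfied.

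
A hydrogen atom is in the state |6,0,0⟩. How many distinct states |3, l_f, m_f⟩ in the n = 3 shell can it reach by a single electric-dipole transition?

3

E1 requires Δl = ±1, so l_f ∈ {-1, 1}; with 0 ≤ l_f ≤ n_f−1 = 2, the allowed l_f values are {1}.
For l_f = 1: m_f ∈ {m_i−1, m_i, m_i+1} ∩ [−1, 1] = {-1, 0, 1} → 3 states.
Total: 3.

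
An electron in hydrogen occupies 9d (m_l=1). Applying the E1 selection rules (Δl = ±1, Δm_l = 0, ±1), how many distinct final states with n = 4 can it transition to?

5

E1 requires Δl = ±1, so l_f ∈ {1, 3}; with 0 ≤ l_f ≤ n_f−1 = 3, the allowed l_f values are {1, 3}.
For l_f = 1: m_f ∈ {m_i−1, m_i, m_i+1} ∩ [−1, 1] = {0, 1} → 2 states.
For l_f = 3: m_f ∈ {m_i−1, m_i, m_i+1} ∩ [−3, 3] = {0, 1, 2} → 3 states.
Total: 5.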